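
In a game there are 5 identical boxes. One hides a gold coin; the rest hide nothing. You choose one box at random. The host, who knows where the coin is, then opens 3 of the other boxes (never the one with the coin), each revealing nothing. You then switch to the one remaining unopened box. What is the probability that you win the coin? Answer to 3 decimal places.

Your original box holds the coin with probability 1/5, so the other 4 collectively hold it with probability 4/5.
The host can always find 3 empty boxes to open, so the reveals don't change that 4/5; it is now spread over the 1 remaining unopened box.
P(win by switching) = (4/5) · (1/1) = 4/5 ≈ 0.800.

0.800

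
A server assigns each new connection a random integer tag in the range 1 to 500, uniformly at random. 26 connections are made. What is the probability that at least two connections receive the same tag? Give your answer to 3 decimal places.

0.484

It's easier to compute the probability that all 26 are distinct.
P(all distinct) = 500/500 · 499/500 · ··· · 475/500 ≈ 0.516.
So the probability of at least one match is 1 − 0.516 = 0.484.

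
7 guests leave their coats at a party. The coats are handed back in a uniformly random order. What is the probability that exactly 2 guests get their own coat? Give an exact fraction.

11/60

Choose which 2 of the 7 are fixed: C(7,2) = 21 ways.
The remaining 5 must have no fixed point: D(5) = 44.
P = 21·44/5040 = 11/60.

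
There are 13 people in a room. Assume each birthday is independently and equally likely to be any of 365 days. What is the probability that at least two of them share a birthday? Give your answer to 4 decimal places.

It's easier to compute the probability that all 13 are distinct.
P(all distinct) = 365/365 · 364/365 · ··· · 353/365 ≈ 0.8056.
So the probability of at least one match is 1 − 0.8056 = 0.1944.

0.1944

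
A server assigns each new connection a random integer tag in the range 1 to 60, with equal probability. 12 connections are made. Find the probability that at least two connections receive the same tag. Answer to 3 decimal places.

0.692

It's easier to compute the probability that all 12 are distinct.
P(all distinct) = 60/60 · 59/60 · ··· · 49/60 ≈ 0.308.
So the probability of at least one match is 1 − 0.308 = 0.692.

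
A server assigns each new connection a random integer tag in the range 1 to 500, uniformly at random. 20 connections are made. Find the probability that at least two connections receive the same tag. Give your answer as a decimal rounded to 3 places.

0.320

It's easier to compute the probability that all 20 are distinct.
P(all distinct) = 500/500 · 499/500 · ··· · 481/500 ≈ 0.680.
So the probability of at least one match is 1 − 0.680 = 0.320.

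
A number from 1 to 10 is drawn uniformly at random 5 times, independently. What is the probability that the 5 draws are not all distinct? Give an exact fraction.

436/625

P(all 5 different) = 10/10 · 9/10 · ··· · 6/10 = 189/625.
P(at least two equal) = 1 − 189/625 = 436/625.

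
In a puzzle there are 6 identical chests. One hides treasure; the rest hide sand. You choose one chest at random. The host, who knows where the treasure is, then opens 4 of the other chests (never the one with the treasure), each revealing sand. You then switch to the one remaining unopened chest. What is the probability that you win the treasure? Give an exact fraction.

Your original chest holds the treasure with probability 1/6, so the other 5 collectively hold it with probability 5/6.
The host can always find 4 empty chests to open, so the reveals don't change that 5/6; it is now spread over the 1 remaining unopened chest.
P(win by switching) = (5/6) · (1/1) = 5/6.

5/6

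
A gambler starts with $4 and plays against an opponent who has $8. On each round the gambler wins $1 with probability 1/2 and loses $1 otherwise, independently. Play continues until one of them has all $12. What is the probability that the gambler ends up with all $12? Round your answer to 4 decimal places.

With a fair step, P(i) = ½P(i−1) + ½P(i+1) with P(0)=0, P(12)=1 has the linear solution P(i) = i/12.
P(4) = 4/12 = 1/3 ≈ 0.3333.

0.3333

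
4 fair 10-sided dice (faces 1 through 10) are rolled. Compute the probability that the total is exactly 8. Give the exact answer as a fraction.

7/2000

There are 10^4 = 10000 equally likely outcomes.
The number of ordered 4-tuples from {1,…,10} summing to 8 is 35.
P(sum = 8) = 35/10000 = 7/2000.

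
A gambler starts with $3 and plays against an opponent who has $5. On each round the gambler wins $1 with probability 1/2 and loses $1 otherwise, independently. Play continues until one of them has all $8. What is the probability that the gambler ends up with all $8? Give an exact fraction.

3/8

With a fair step, P(i) = ½P(i−1) + ½P(i+1) with P(0)=0, P(8)=1 has the linear solution P(i) = i/8.
P(3) = 3/8.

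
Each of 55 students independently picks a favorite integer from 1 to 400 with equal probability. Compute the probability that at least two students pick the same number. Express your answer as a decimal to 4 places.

0.9796

It's easier to compute the probability that all 55 are distinct.
P(all distinct) = 400/400 · 399/400 · ··· · 346/400 ≈ 0.0204.
So the probability of at least one match is 1 − 0.0204 = 0.9796.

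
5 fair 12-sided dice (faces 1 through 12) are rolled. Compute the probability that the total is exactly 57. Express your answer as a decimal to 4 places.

0.0001

There are 12^5 = 248832 equally likely outcomes.
The number of ordered 5-tuples from {1,…,12} summing to 57 is 35.
P(sum = 57) = 35/248832 ≈ 0.0001.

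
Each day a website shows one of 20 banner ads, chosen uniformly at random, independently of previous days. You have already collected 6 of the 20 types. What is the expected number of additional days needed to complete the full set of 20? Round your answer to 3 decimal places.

65.031

Starting from 6 distinct types, each trial gives a new one with probability (20−i)/20 when i types are held, so the wait for the next new type is 20/(20−i).
E = 20/14 + 20/13 + 20/12 + 20/11 + 20/10 + 20/9 + 20/8 + 20/7 + 20/6 + 20/5 + 20/4 + 20/3 + 20/2 + 20/1 = 1171733/18018 ≈ 65.031.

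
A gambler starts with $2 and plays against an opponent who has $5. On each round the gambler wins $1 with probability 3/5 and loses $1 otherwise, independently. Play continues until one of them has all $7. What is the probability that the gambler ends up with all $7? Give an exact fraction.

1215/2059

Let r = q/p = (2/5)/(3/5) = 2/3. The recurrence P(i) = p·P(i+1) + q·P(i−1) with P(0)=0, P(7)=1 gives P(i) = (1 − r^i)/(1 − r^7).
P(2) = (1 − (2/3)^2) / (1 − (2/3)^7) = 1215/2059.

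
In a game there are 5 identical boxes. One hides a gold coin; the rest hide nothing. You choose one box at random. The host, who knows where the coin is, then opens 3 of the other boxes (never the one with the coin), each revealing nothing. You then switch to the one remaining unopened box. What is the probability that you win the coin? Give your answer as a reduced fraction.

Your original box holds the coin with probability 1/5, so the other 4 collectively hold it with probability 4/5.
The host can always find 3 empty boxes to open, so the reveals don't change that 4/5; it is now spread over the 1 remaining unopened box.
P(win by switching) = (4/5) · (1/1) = 4/5.

4/5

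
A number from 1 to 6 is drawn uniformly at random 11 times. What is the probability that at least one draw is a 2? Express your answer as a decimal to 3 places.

P(no draw is a 2) = (5/6)^11 ≈ 0.135.
P(at least one) = 1 − 0.135 = 0.865.

0.865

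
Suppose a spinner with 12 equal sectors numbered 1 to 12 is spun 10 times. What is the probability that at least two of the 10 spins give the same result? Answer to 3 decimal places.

P(all 10 different) = 12/12 · 11/12 · ··· · 3/12 ≈ 0.004.
P(at least two equal) = 1 − 0.004 = 0.996.

0.996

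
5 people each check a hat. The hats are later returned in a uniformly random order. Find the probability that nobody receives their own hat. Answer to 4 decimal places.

0.3667

This is the derangement probability: permutations of 5 with no fixed point.
D(5) = 5! · (1 − 1/1! + 1/2! − ··· + (−1)^5/5!) = 44.
P = 44/120 = 11/30 ≈ 0.3667.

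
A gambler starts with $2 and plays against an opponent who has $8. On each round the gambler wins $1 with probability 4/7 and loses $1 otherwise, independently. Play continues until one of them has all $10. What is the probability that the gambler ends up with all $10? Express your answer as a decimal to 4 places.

0.4636

Let r = q/p = (3/7)/(4/7) = 3/4. The recurrence P(i) = p·P(i+1) + q·P(i−1) with P(0)=0, P(10)=1 gives P(i) = (1 − r^i)/(1 − r^10).
P(2) = (1 − (3/4)^2) / (1 − (3/4)^10) = 65536/141361 ≈ 0.4636.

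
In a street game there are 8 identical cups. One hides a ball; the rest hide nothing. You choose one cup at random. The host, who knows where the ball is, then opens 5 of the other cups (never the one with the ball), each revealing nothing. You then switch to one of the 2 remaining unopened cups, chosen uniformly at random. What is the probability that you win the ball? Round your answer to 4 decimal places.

Your original cup holds the ball with probability 1/8, so the other 7 collectively hold it with probability 7/8.
The host can always find 5 empty cups to open, so the reveals don't change that 7/8; it is now spread over the 2 remaining unopened cups.
P(win by switching) = (7/8) · (1/2) = 7/16 ≈ 0.4375.

0.4375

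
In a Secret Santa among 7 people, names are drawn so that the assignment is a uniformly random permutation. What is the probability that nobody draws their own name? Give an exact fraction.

103/280

This is the derangement probability: permutations of 7 with no fixed point.
D(7) = 7! · (1 − 1/1! + 1/2! − ··· + (−1)^7/7!) = 1854.
P = 1854/5040 = 103/280.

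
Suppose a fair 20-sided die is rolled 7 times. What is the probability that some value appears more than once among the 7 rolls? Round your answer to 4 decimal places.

P(all 7 different) = 20/20 · 19/20 · ··· · 14/20 ≈ 0.3052.
P(at least two equal) = 1 − 0.3052 = 0.6948.

0.6948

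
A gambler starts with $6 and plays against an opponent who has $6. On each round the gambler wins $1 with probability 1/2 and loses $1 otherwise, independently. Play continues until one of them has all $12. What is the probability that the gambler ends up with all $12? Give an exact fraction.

With a fair step, P(i) = ½P(i−1) + ½P(i+1) with P(0)=0, P(12)=1 has the linear solution P(i) = i/12.
P(6) = 6/12 = 1/2.

1/2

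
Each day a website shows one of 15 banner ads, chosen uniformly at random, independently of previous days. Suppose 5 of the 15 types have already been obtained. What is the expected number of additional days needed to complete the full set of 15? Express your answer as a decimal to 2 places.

43.93

Starting from 5 distinct types, each trial gives a new one with probability (15−i)/15 when i types are held, so the wait for the next new type is 15/(15−i).
E = 15/10 + 15/9 + 15/8 + 15/7 + 15/6 + 15/5 + 15/4 + 15/3 + 15/2 + 15/1 = 7381/168 ≈ 43.93.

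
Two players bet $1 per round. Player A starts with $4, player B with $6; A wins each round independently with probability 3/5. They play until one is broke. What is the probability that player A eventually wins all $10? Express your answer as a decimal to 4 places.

0.8166

Let r = q/p = (2/5)/(3/5) = 2/3. The recurrence P(i) = p·P(i+1) + q·P(i−1) with P(0)=0, P(10)=1 gives P(i) = (1 − r^i)/(1 − r^10).
P(4) = (1 − (2/3)^4) / (1 − (2/3)^10) = 9477/11605 ≈ 0.8166.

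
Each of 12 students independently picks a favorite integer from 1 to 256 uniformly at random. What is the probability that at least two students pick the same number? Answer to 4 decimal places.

0.2303

It's easier to compute the probability that all 12 are distinct.
P(all distinct) = 256/256 · 255/256 · ··· · 245/256 ≈ 0.7697.
So the probability of at least one match is 1 − 0.7697 = 0.2303.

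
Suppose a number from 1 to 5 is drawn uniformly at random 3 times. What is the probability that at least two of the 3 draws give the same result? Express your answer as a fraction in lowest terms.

13/25

P(all 3 different) = 5/5 · 4/5 · ··· · 3/5 = 12/25.
P(at least two equal) = 1 − 12/25 = 13/25.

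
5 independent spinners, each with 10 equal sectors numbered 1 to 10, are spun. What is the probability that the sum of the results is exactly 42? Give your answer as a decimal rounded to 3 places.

There are 10^5 = 100000 equally likely outcomes.
The number of ordered 5-tuples from {1,…,10} summing to 42 is 495.
P(sum = 42) = 495/100000 = 99/20000 ≈ 0.005.

0.005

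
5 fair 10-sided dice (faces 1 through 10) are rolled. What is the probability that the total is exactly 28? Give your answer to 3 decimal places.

0.060

There are 10^5 = 100000 equally likely outcomes.
The number of ordered 5-tuples from {1,…,10} summing to 28 is 6000.
P(sum = 28) = 6000/100000 = 3/50 ≈ 0.060.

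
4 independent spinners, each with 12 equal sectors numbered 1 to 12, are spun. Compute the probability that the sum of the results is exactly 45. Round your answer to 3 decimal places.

0.001

There are 12^4 = 20736 equally likely outcomes.
The number of ordered 4-tuples from {1,…,12} summing to 45 is 20.
P(sum = 45) = 20/20736 = 5/5184 ≈ 0.001.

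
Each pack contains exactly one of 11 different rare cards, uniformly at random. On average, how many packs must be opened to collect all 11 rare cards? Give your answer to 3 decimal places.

33.219

After i distinct types are collected, each trial gives a new one with probability (11−i)/11, so the expected wait for the next new type is 11/(11−i).
E = 11/11 + 11/10 + 11/9 + 11/8 + 11/7 + 11/6 + 11/5 + 11/4 + 11/3 + 11/2 + 11/1 = 83711/2520 ≈ 33.219.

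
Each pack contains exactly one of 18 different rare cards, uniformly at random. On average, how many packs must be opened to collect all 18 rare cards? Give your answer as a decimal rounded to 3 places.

After i distinct types are collected, each trial gives a new one with probability (18−i)/18, so the expected wait for the next new type is 18/(18−i).
E = 18/18 + 18/17 + 18/16 + 18/15 + 18/14 + 18/13 + 18/12 + 18/11 + 18/10 + 18/9 + 18/8 + 18/7 + 18/6 + 18/5 + 18/4 + 18/3 + 18/2 + 18/1 = 42822903/680680 ≈ 62.912.

62.912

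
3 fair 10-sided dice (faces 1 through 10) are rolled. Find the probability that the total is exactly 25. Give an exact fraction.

There are 10^3 = 1000 equally likely outcomes.
The number of ordered 3-tuples from {1,…,10} summing to 25 is 21.
P(sum = 25) = 21/1000.

21/1000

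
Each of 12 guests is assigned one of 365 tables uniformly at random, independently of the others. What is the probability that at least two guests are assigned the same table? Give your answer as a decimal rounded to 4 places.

It's easier to compute the probability that all 12 are distinct.
P(all distinct) = 365/365 · 364/365 · ··· · 354/365 ≈ 0.8330.
So the probability of at least one match is 1 − 0.8330 = 0.1670.

0.1670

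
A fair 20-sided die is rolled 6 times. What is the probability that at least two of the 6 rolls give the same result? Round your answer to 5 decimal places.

0.56395

P(all 6 different) = 20/20 · 19/20 · ··· · 15/20 ≈ 0.43605.
P(at least two equal) = 1 − 0.43605 = 0.56395.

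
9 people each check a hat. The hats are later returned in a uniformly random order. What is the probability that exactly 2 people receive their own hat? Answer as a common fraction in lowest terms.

103/560

Choose which 2 of the 9 are fixed: C(9,2) = 36 ways.
The remaining 7 must have no fixed point: D(7) = 1854.
P = 36·1854/362880 = 103/560.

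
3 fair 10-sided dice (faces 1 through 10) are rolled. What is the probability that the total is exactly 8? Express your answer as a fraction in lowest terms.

There are 10^3 = 1000 equally likely outcomes.
The number of ordered 3-tuples from {1,…,10} summing to 8 is 21.
P(sum = 8) = 21/1000.

21/1000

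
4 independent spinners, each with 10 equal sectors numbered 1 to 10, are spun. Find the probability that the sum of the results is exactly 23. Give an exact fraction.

33/500

There are 10^4 = 10000 equally likely outcomes.
The number of ordered 4-tuples from {1,…,10} summing to 23 is 660.
P(sum = 23) = 660/10000 = 33/500.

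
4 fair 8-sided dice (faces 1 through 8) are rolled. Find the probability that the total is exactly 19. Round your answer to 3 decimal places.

There are 8^4 = 4096 equally likely outcomes.
The number of ordered 4-tuples from {1,…,8} summing to 19 is 336.
P(sum = 19) = 336/4096 = 21/256 ≈ 0.082.

0.082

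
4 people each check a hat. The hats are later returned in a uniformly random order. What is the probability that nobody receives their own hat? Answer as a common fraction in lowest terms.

3/8

This is the derangement probability: permutations of 4 with no fixed point.
D(4) = 4! · (1 − 1/1! + 1/2! − ··· + (−1)^4/4!) = 9.
P = 9/24 = 3/8.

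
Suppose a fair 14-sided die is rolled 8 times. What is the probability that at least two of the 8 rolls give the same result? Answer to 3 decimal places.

0.918

P(all 8 different) = 14/14 · 13/14 · ··· · 7/14 ≈ 0.082.
P(at least two equal) = 1 − 0.082 = 0.918.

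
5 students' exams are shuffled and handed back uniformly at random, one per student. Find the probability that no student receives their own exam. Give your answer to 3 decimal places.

0.367

This is the derangement probability: permutations of 5 with no fixed point.
D(5) = 5! · (1 − 1/1! + 1/2! − ··· + (−1)^5/5!) = 44.
P = 44/120 = 11/30 ≈ 0.367.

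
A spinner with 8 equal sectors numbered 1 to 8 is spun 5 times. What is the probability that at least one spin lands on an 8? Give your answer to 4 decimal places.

0.4871

P(no spin lands on an 8) = (7/8)^5 ≈ 0.5129.
P(at least one) = 1 − 0.5129 = 0.4871.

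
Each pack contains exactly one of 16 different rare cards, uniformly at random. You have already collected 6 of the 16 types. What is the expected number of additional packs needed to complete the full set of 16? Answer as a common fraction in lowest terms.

14762/315

Starting from 6 distinct types, each trial gives a new one with probability (16−i)/16 when i types are held, so the wait for the next new type is 16/(16−i).
E = 16/10 + 16/9 + 16/8 + 16/7 + 16/6 + 16/5 + 16/4 + 16/3 + 16/2 + 16/1 = 14762/315.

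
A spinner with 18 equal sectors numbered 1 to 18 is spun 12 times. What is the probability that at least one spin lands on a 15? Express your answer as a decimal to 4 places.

P(no spin lands on a 15) = (17/18)^12 ≈ 0.5036.
P(at least one) = 1 − 0.5036 = 0.4964.

0.4964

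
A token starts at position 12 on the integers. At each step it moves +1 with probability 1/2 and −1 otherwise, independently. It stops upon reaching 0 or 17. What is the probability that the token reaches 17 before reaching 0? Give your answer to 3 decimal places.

With a fair step, P(i) = ½P(i−1) + ½P(i+1) with P(0)=0, P(17)=1 has the linear solution P(i) = i/17.
P(12) = 12/17 ≈ 0.706.

0.706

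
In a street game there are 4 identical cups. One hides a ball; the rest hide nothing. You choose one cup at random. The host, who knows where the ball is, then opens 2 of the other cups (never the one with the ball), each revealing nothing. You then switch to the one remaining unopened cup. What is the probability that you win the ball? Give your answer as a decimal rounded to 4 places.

0.7500

Your original cup holds the ball with probability 1/4, so the other 3 collectively hold it with probability 3/4.
The host can always find 2 empty cups to open, so the reveals don't change that 3/4; it is now spread over the 1 remaining unopened cup.
P(win by switching) = (3/4) · (1/1) = 3/4 ≈ 0.7500.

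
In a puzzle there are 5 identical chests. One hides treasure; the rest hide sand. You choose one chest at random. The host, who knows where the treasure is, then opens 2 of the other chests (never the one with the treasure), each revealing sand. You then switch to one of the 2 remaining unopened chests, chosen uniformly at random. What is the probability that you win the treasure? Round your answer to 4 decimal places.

0.4000

Your original chest holds the treasure with probability 1/5, so the other 4 collectively hold it with probability 4/5.
The host can always find 2 empty chests to open, so the reveals don't change that 4/5; it is now spread over the 2 remaining unopened chests.
P(win by switching) = (4/5) · (1/2) = 2/5 ≈ 0.4000.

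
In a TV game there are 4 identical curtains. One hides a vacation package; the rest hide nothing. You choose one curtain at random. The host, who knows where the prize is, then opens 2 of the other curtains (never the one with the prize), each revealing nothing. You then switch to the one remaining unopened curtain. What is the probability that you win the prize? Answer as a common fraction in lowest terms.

Your original curtain holds the prize with probability 1/4, so the other 3 collectively hold it with probability 3/4.
The host can always find 2 empty curtains to open, so the reveals don't change that 3/4; it is now spread over the 1 remaining unopened curtain.
P(win by switching) = (3/4) · (1/1) = 3/4.

3/4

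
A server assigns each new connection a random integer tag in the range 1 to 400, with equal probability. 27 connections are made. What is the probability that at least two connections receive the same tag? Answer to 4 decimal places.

0.5924

It's easier to compute the probability that all 27 are distinct.
P(all distinct) = 400/400 · 399/400 · ··· · 374/400 ≈ 0.4076.
So the probability of at least one match is 1 − 0.4076 = 0.5924.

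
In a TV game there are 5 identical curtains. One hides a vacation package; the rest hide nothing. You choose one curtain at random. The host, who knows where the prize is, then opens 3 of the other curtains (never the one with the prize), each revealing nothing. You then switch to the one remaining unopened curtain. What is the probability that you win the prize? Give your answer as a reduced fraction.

4/5

Your original curtain holds the prize with probability 1/5, so the other 4 collectively hold it with probability 4/5.
The host can always find 3 empty curtains to open, so the reveals don't change that 4/5; it is now spread over the 1 remaining unopened curtain.
P(win by switching) = (4/5) · (1/1) = 4/5.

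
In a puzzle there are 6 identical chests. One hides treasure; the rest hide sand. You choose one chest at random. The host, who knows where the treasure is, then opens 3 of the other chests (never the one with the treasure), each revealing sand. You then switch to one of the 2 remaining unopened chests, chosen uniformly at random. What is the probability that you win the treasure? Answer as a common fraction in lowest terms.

Your original chest holds the treasure with probability 1/6, so the other 5 collectively hold it with probability 5/6.
The host can always find 3 empty chests to open, so the reveals don't change that 5/6; it is now spread over the 2 remaining unopened chests.
P(win by switching) = (5/6) · (1/2) = 5/12.

5/12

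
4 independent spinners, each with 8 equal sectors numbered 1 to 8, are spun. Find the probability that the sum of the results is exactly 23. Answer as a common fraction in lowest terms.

There are 8^4 = 4096 equally likely outcomes.
The number of ordered 4-tuples from {1,…,8} summing to 23 is 204.
P(sum = 23) = 204/4096 = 51/1024.

51/1024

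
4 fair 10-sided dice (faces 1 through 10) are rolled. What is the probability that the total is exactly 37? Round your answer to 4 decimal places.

There are 10^4 = 10000 equally likely outcomes.
The number of ordered 4-tuples from {1,…,10} summing to 37 is 20.
P(sum = 37) = 20/10000 = 1/500 ≈ 0.0020.

0.0020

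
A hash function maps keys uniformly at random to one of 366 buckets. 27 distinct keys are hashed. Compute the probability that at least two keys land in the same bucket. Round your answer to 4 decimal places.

It's easier to compute the probability that all 27 are distinct.
P(all distinct) = 366/366 · 365/366 · ··· · 340/366 ≈ 0.3742.
So the probability of at least one match is 1 − 0.3742 = 0.6258.

0.6258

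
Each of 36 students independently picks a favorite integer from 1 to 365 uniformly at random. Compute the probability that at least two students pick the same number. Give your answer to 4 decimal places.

It's easier to compute the probability that all 36 are distinct.
P(all distinct) = 365/365 · 364/365 · ··· · 330/365 ≈ 0.1678.
So the probability of at least one match is 1 − 0.1678 = 0.8322.

0.8322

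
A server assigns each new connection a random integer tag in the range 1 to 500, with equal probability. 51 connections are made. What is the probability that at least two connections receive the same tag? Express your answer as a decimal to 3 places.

It's easier to compute the probability that all 51 are distinct.
P(all distinct) = 500/500 · 499/500 · ··· · 450/500 ≈ 0.071.
So the probability of at least one match is 1 − 0.071 = 0.929.

0.929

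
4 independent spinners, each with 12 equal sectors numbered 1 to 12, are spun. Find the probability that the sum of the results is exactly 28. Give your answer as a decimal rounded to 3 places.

There are 12^4 = 20736 equally likely outcomes.
The number of ordered 4-tuples from {1,…,12} summing to 28 is 1111.
P(sum = 28) = 1111/20736 ≈ 0.054.

0.054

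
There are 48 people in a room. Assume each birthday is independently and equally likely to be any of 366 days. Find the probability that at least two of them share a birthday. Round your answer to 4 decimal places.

0.9602

It's easier to compute the probability that all 48 are distinct.
P(all distinct) = 366/366 · 365/366 · ··· · 319/366 ≈ 0.0398.
So the probability of at least one match is 1 − 0.0398 = 0.9602.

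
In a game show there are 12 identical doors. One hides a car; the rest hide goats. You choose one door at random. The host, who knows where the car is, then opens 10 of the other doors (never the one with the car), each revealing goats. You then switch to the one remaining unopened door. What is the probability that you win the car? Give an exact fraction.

11/12

Your original door holds the car with probability 1/12, so the other 11 collectively hold it with probability 11/12.
The host can always find 10 empty doors to open, so the reveals don't change that 11/12; it is now spread over the 1 remaining unopened door.
P(win by switching) = (11/12) · (1/1) = 11/12.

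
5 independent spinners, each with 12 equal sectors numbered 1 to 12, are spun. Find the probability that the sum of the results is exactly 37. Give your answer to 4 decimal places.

0.0431

There are 12^5 = 248832 equally likely outcomes.
The number of ordered 5-tuples from {1,…,12} summing to 37 is 10725.
P(sum = 37) = 10725/248832 = 3575/82944 ≈ 0.0431.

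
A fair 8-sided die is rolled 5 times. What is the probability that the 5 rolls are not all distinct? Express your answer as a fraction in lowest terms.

P(all 5 different) = 8/8 · 7/8 · ··· · 4/8 = 105/512.
P(at least two equal) = 1 − 105/512 = 407/512.

407/512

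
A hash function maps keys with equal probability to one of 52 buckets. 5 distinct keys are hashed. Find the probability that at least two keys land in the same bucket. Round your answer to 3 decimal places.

It's easier to compute the probability that all 5 are distinct.
P(all distinct) = 52/52 · 51/52 · ··· · 48/52 ≈ 0.820.
So the probability of at least one match is 1 − 0.820 = 0.180.

0.180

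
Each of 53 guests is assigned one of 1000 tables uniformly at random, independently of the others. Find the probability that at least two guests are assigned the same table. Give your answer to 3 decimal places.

0.754

It's easier to compute the probability that all 53 are distinct.
P(all distinct) = 1000/1000 · 999/1000 · ··· · 948/1000 ≈ 0.246.
So the probability of at least one match is 1 − 0.246 = 0.754.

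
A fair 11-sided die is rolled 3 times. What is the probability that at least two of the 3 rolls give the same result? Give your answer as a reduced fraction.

P(all 3 different) = 11/11 · 10/11 · ··· · 9/11 = 90/121.
P(at least two equal) = 1 − 90/121 = 31/121.

31/121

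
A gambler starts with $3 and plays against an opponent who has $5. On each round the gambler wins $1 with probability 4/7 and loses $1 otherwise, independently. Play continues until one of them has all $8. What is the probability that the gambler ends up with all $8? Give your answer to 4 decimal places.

0.6424

Let r = q/p = (3/7)/(4/7) = 3/4. The recurrence P(i) = p·P(i+1) + q·P(i−1) with P(0)=0, P(8)=1 gives P(i) = (1 − r^i)/(1 − r^8).
P(3) = (1 − (3/4)^3) / (1 − (3/4)^8) = 37888/58975 ≈ 0.6424.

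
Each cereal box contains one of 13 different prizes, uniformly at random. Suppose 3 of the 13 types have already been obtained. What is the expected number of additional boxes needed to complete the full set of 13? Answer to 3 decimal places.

38.077

Starting from 3 distinct types, each trial gives a new one with probability (13−i)/13 when i types are held, so the wait for the next new type is 13/(13−i).
E = 13/10 + 13/9 + 13/8 + 13/7 + 13/6 + 13/5 + 13/4 + 13/3 + 13/2 + 13/1 = 95953/2520 ≈ 38.077.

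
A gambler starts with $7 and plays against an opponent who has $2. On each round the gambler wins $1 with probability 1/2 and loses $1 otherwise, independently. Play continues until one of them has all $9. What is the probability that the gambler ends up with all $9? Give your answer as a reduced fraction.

7/9

With a fair step, P(i) = ½P(i−1) + ½P(i+1) with P(0)=0, P(9)=1 has the linear solution P(i) = i/9.
P(7) = 7/9.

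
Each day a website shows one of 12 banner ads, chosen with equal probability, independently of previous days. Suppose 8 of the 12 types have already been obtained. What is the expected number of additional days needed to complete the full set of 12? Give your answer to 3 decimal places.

Starting from 8 distinct types, each trial gives a new one with probability (12−i)/12 when i types are held, so the wait for the next new type is 12/(12−i).
E = 12/4 + 12/3 + 12/2 + 12/1 = 25 ≈ 25.000.

25.000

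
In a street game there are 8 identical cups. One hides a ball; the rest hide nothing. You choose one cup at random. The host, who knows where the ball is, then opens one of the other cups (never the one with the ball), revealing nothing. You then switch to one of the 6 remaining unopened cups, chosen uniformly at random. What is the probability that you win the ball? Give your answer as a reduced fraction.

7/48

Your original cup holds the ball with probability 1/8, so the other 7 collectively hold it with probability 7/8.
The host can always find an empty cup to open, so this doesn't change that 7/8; it is now spread over the 6 remaining unopened cups.
P(win by switching) = (7/8) · (1/6) = 7/48.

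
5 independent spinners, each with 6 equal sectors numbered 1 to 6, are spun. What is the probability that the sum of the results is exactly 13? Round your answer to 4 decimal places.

There are 6^5 = 7776 equally likely outcomes.
The number of ordered 5-tuples from {1,…,6} summing to 13 is 420.
P(sum = 13) = 420/7776 = 35/648 ≈ 0.0540.

0.0540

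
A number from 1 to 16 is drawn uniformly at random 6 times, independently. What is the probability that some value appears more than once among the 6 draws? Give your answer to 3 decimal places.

0.656

P(all 6 different) = 16/16 · 15/16 · ··· · 11/16 ≈ 0.344.
P(at least two equal) = 1 − 0.344 = 0.656.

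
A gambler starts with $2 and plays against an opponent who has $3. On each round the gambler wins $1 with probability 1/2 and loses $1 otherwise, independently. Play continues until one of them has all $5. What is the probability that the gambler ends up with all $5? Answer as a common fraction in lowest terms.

With a fair step, P(i) = ½P(i−1) + ½P(i+1) with P(0)=0, P(5)=1 has the linear solution P(i) = i/5.
P(2) = 2/5.

2/5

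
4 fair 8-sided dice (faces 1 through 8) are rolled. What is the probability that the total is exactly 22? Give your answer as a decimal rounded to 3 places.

There are 8^4 = 4096 equally likely outcomes.
The number of ordered 4-tuples from {1,…,8} summing to 22 is 246.
P(sum = 22) = 246/4096 = 123/2048 ≈ 0.060.

0.060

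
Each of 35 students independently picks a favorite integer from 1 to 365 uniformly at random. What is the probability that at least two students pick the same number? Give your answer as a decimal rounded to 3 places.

0.814

It's easier to compute the probability that all 35 are distinct.
P(all distinct) = 365/365 · 364/365 · ··· · 331/365 ≈ 0.186.
So the probability of at least one match is 1 − 0.186 = 0.814.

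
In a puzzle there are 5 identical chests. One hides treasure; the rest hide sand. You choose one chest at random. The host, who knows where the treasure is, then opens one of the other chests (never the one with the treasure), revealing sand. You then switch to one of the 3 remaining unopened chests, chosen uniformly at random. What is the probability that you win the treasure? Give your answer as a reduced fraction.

Your original chest holds the treasure with probability 1/5, so the other 4 collectively hold it with probability 4/5.
The host can always find an empty chest to open, so this doesn't change that 4/5; it is now spread over the 3 remaining unopened chests.
P(win by switching) = (4/5) · (1/3) = 4/15.

4/15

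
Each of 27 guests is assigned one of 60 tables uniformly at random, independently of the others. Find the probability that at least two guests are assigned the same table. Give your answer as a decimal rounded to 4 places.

0.9991

It's easier to compute the probability that all 27 are distinct.
P(all distinct) = 60/60 · 59/60 · ··· · 34/60 ≈ 0.0009.
So the probability of at least one match is 1 − 0.0009 = 0.9991.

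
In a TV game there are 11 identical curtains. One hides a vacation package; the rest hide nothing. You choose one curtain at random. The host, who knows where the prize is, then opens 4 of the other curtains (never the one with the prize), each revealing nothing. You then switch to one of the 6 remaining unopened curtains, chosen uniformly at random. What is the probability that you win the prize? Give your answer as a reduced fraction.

5/33

Your original curtain holds the prize with probability 1/11, so the other 10 collectively hold it with probability 10/11.
The host can always find 4 empty curtains to open, so the reveals don't change that 10/11; it is now spread over the 6 remaining unopened curtains.
P(win by switching) = (10/11) · (1/6) = 5/33.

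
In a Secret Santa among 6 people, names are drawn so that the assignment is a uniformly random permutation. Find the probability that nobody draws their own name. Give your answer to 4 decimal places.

This is the derangement probability: permutations of 6 with no fixed point.
D(6) = 6! · (1 − 1/1! + 1/2! − ··· + (−1)^6/6!) = 265.
P = 265/720 = 53/144 ≈ 0.3681.

0.3681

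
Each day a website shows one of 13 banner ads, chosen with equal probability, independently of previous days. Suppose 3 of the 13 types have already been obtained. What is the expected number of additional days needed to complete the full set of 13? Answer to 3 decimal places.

38.077

Starting from 3 distinct types, each trial gives a new one with probability (13−i)/13 when i types are held, so the wait for the next new type is 13/(13−i).
E = 13/10 + 13/9 + 13/8 + 13/7 + 13/6 + 13/5 + 13/4 + 13/3 + 13/2 + 13/1 = 95953/2520 ≈ 38.077.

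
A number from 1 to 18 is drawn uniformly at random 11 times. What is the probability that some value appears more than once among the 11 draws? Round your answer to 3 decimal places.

P(all 11 different) = 18/18 · 17/18 · ··· · 8/18 ≈ 0.020.
P(at least two equal) = 1 − 0.020 = 0.980.

0.980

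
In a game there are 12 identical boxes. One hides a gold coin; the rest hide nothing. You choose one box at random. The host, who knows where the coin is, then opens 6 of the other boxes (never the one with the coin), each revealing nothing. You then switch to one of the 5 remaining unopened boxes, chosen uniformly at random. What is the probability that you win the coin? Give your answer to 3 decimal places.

Your original box holds the coin with probability 1/12, so the other 11 collectively hold it with probability 11/12.
The host can always find 6 empty boxes to open, so the reveals don't change that 11/12; it is now spread over the 5 remaining unopened boxes.
P(win by switching) = (11/12) · (1/5) = 11/60 ≈ 0.183.

0.183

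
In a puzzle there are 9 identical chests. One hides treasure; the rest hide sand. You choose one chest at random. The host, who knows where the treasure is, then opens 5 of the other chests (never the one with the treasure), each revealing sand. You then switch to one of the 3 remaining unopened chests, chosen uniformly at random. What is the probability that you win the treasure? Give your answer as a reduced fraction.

Your original chest holds the treasure with probability 1/9, so the other 8 collectively hold it with probability 8/9.
The host can always find 5 empty chests to open, so the reveals don't change that 8/9; it is now spread over the 3 remaining unopened chests.
P(win by switching) = (8/9) · (1/3) = 8/27.

8/27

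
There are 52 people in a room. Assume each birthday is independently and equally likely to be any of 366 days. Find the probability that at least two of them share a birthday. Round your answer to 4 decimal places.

It's easier to compute the probability that all 52 are distinct.
P(all distinct) = 366/366 · 365/366 · ··· · 315/366 ≈ 0.0222.
So the probability of at least one match is 1 − 0.0222 = 0.9778.

0.9778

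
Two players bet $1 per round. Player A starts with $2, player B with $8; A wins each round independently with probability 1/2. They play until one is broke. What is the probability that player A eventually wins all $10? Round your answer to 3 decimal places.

0.200

With a fair step, P(i) = ½P(i−1) + ½P(i+1) with P(0)=0, P(10)=1 has the linear solution P(i) = i/10.
P(2) = 2/10 = 1/5 ≈ 0.200.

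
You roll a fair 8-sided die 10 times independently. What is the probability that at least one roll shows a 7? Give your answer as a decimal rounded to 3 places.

P(no roll shows a 7) = (7/8)^10 ≈ 0.263.
P(at least one) = 1 − 0.263 = 0.737.

0.737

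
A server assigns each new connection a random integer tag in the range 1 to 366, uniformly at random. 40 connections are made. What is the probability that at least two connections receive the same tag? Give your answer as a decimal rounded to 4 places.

0.8905

It's easier to compute the probability that all 40 are distinct.
P(all distinct) = 366/366 · 365/366 · ··· · 327/366 ≈ 0.1095.
So the probability of at least one match is 1 − 0.1095 = 0.8905.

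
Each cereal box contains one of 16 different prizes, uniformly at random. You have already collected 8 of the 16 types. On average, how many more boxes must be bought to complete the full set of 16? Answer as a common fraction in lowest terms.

1522/35

Starting from 8 distinct types, each trial gives a new one with probability (16−i)/16 when i types are held, so the wait for the next new type is 16/(16−i).
E = 16/8 + 16/7 + 16/6 + 16/5 + 16/4 + 16/3 + 16/2 + 16/1 = 1522/35.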